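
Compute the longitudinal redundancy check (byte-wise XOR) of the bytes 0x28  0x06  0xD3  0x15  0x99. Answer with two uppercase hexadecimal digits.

71

XOR the bytes together:
  start with 0x28
  0x28 ⊕ 0x06 = 0x2E
  0x2E ⊕ 0xD3 = 0xFD
  0xFD ⊕ 0x15 = 0xE8
  0xE8 ⊕ 0x99 = 0x71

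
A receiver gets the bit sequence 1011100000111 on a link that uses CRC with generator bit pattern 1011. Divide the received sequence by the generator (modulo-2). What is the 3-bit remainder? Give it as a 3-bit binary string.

101

Modulo-2 division of 1011100000111 by 1011:
  pos 0: 1011 XOR 1011 = 0000
  pos 4: 1000 XOR 1011 = 0011
  pos 6: 1100 XOR 1011 = 0111
  pos 7: 1111 XOR 1011 = 0100
  pos 8: 1001 XOR 1011 = 0010
Remainder = 101 (nonzero — an error is detected).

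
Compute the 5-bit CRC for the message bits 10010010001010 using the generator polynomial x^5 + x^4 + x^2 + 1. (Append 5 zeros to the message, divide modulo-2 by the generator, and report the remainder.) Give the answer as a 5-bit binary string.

11100

Append 5 zeros: 1001001000101000000. Divide by 110101 (XOR where the leading bit is 1):
  pos 0: 100100 XOR 110101 = 010001
  pos 1: 100011 XOR 110101 = 010110
  pos 2: 101100 XOR 110101 = 011001
  pos 3: 110010 XOR 110101 = 000111
  pos 6: 111010 XOR 110101 = 001111
  pos 8: 111110 XOR 110101 = 001011
  pos 10: 101100 XOR 110101 = 011001
  pos 11: 110010 XOR 110101 = 000111
Remainder (last 5 bits) = 11100. This is the CRC / FCS.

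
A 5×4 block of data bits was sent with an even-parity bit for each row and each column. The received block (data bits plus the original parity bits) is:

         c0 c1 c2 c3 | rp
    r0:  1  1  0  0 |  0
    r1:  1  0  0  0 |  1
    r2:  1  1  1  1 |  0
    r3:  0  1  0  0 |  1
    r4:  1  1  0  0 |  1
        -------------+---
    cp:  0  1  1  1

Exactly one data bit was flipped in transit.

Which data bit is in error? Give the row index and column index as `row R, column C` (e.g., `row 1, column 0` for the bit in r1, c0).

Recompute each row's even parity and compare to rp:
  r0: data parity 0, sent rp 0 → ok
  r1: data parity 1, sent rp 1 → ok
  r2: data parity 0, sent rp 0 → ok
  r3: data parity 1, sent rp 1 → ok
  r4: data parity 0, sent rp 1 → mismatch
Recompute each column's even parity and compare to cp:
  c0: data parity 0, sent cp 0 → ok
  c1: data parity 0, sent cp 1 → mismatch
  c2: data parity 1, sent cp 1 → ok
  c3: data parity 1, sent cp 1 → ok
Exactly one row (r4) and one column (c1) fail → the flipped bit is at their intersection.

row 4, column 1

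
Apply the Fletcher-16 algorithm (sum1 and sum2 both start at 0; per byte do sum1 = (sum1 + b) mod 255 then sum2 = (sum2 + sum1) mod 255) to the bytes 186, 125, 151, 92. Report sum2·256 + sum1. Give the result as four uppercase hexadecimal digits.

Running sums (mod 255):
  after byte 0 (186): sum1=186, sum2=186
  after byte 1 (125): sum1=56, sum2=242
  after byte 2 (151): sum1=207, sum2=194
  after byte 3 (92): sum1=44, sum2=238
Checksum = sum2·256 + sum1 = 238·256 + 44 = 60972 = 0xEE2C.

EE2C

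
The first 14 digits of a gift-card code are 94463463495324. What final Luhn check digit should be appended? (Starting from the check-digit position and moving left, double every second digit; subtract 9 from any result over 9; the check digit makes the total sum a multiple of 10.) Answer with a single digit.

Partial digits right→left: 4 2 3 5 9 4 3 6 4 3 6 4 4 9
Double every second digit counting from the check-digit position (so the 1st, 3rd, 5th, ... of the partial from the right).
  doubled (with −9 where >9): 8 6 9 6 8 3 8 → sum 48
  kept as-is: 2 5 4 6 3 4 9 → sum 33
Total = 48 + 33 = 81.
Check digit = (10 − (81 mod 10)) mod 10 = 9.

9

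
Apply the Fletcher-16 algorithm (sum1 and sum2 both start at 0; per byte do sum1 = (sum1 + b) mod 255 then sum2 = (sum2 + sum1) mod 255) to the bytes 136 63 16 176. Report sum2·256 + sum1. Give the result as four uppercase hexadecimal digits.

B088

Running sums (mod 255):
  after byte 0 (136): sum1=136, sum2=136
  after byte 1 (63): sum1=199, sum2=80
  after byte 2 (16): sum1=215, sum2=40
  after byte 3 (176): sum1=136, sum2=176
Checksum = sum2·256 + sum1 = 176·256 + 136 = 45192 = 0xB088.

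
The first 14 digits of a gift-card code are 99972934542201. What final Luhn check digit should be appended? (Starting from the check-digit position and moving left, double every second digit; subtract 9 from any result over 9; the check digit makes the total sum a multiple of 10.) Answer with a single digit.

5

Partial digits right→left: 1 0 2 2 4 5 4 3 9 2 7 9 9 9
Double every second digit counting from the check-digit position (so the 1st, 3rd, 5th, ... of the partial from the right).
  doubled (with −9 where >9): 2 4 8 8 9 5 9 → sum 45
  kept as-is: 0 2 5 3 2 9 9 → sum 30
Total = 45 + 30 = 75.
Check digit = (10 − (75 mod 10)) mod 10 = 5.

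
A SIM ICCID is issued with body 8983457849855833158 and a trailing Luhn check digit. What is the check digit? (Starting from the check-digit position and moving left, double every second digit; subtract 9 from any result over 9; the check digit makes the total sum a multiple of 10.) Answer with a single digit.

7

Partial digits right→left: 8 5 1 3 3 8 5 5 8 9 4 8 7 5 4 3 8 9 8
Double every second digit counting from the check-digit position (so the 1st, 3rd, 5th, ... of the partial from the right).
  doubled (with −9 where >9): 7 2 6 1 7 8 5 8 7 7 → sum 58
  kept as-is: 5 3 8 5 9 8 5 3 9 → sum 55
Total = 58 + 55 = 113.
Check digit = (10 − (113 mod 10)) mod 10 = 7.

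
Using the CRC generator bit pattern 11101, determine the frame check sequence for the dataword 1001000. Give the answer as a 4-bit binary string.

Append 4 zeros: 10010000000. Divide by 11101 (XOR where the leading bit is 1):
  pos 0: 10010 XOR 11101 = 01111
  pos 1: 11110 XOR 11101 = 00011
  pos 4: 11000 XOR 11101 = 00101
  pos 6: 10100 XOR 11101 = 01001
Remainder (last 4 bits) = 1001. This is the CRC / FCS.

1001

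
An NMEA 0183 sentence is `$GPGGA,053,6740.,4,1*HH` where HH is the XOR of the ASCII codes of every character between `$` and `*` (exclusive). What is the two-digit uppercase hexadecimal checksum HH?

4E

XOR the ASCII codes of the payload characters:
  'G' = 0x47 → acc = 0x47
  'P' = 0x50 → acc = 0x17
  'G' = 0x47 → acc = 0x50
  'G' = 0x47 → acc = 0x17
  'A' = 0x41 → acc = 0x56
  ',' = 0x2C → acc = 0x7A
  '0' = 0x30 → acc = 0x4A
  '5' = 0x35 → acc = 0x7F
  '3' = 0x33 → acc = 0x4C
  ',' = 0x2C → acc = 0x60
  '6' = 0x36 → acc = 0x56
  '7' = 0x37 → acc = 0x61
  '4' = 0x34 → acc = 0x55
  '0' = 0x30 → acc = 0x65
  '.' = 0x2E → acc = 0x4B
  ',' = 0x2C → acc = 0x67
  '4' = 0x34 → acc = 0x53
  ',' = 0x2C → acc = 0x7F
  '1' = 0x31 → acc = 0x4E
Checksum = 0x4E.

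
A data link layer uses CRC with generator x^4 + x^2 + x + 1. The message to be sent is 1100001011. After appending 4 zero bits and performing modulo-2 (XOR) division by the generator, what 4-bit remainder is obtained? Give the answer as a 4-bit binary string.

Append 4 zeros: 11000010110000. Divide by 10111 (XOR where the leading bit is 1):
  pos 0: 11000 XOR 10111 = 01111
  pos 1: 11110 XOR 10111 = 01001
  pos 2: 10011 XOR 10111 = 00100
  pos 4: 10001 XOR 10111 = 00110
  pos 6: 11010 XOR 10111 = 01101
  pos 7: 11010 XOR 10111 = 01101
  pos 8: 11010 XOR 10111 = 01101
  pos 9: 11010 XOR 10111 = 01101
Remainder (last 4 bits) = 1101. This is the CRC / FCS.

1101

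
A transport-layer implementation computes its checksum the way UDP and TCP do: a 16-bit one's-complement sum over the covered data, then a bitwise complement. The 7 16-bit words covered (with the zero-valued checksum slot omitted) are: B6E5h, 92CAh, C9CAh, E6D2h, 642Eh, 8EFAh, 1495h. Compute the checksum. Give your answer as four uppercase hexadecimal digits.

FDF3

One's-complement addition (fold any carry out of bit 15 back into bit 0):
  0xB6E5 + 0x92CA = 0x149AF → wrap carry → 0x49B0
  0x49B0 + 0xC9CA = 0x1137A → wrap carry → 0x137B
  0x137B + 0xE6D2 = 0x0FA4D
  0xFA4D + 0x642E = 0x15E7B → wrap carry → 0x5E7C
  0x5E7C + 0x8EFA = 0x0ED76
  0xED76 + 0x1495 = 0x1020B → wrap carry → 0x020C
One's-complement sum = 0x020C.
Checksum = ~0x020C & 0xFFFF = 0xFDF3.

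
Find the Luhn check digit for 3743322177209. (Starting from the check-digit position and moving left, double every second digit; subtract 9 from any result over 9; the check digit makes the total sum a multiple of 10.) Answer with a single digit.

8

Partial digits right→left: 9 0 2 7 7 1 2 2 3 3 4 7 3
Double every second digit counting from the check-digit position (so the 1st, 3rd, 5th, ... of the partial from the right).
  doubled (with −9 where >9): 9 4 5 4 6 8 6 → sum 42
  kept as-is: 0 7 1 2 3 7 → sum 20
Total = 42 + 20 = 62.
Check digit = (10 − (62 mod 10)) mod 10 = 8.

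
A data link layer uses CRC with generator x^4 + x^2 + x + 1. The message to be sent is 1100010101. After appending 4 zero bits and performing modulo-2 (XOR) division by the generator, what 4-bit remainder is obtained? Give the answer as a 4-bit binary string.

1011

Append 4 zeros: 11000101010000. Divide by 10111 (XOR where the leading bit is 1):
  pos 0: 11000 XOR 10111 = 01111
  pos 1: 11111 XOR 10111 = 01000
  pos 2: 10000 XOR 10111 = 00111
  pos 4: 11110 XOR 10111 = 01001
  pos 5: 10011 XOR 10111 = 00100
  pos 7: 10000 XOR 10111 = 00111
  pos 9: 11100 XOR 10111 = 01011
Remainder (last 4 bits) = 1011. This is the CRC / FCS.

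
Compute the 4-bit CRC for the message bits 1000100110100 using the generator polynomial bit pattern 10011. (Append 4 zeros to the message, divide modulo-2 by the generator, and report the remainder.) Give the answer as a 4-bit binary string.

Append 4 zeros: 10001001101000000. Divide by 10011 (XOR where the leading bit is 1):
  pos 0: 10001 XOR 10011 = 00010
  pos 3: 10001 XOR 10011 = 00010
  pos 6: 10101 XOR 10011 = 00110
  pos 8: 11000 XOR 10011 = 01011
  pos 9: 10110 XOR 10011 = 00101
  pos 11: 10100 XOR 10011 = 00111
Remainder (last 4 bits) = 1110. This is the CRC / FCS.

1110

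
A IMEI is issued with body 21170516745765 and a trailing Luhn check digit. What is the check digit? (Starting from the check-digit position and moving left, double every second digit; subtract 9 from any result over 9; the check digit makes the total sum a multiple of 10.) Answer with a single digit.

3

Partial digits right→left: 5 6 7 5 4 7 6 1 5 0 7 1 1 2
Double every second digit counting from the check-digit position (so the 1st, 3rd, 5th, ... of the partial from the right).
  doubled (with −9 where >9): 1 5 8 3 1 5 2 → sum 25
  kept as-is: 6 5 7 1 0 1 2 → sum 22
Total = 25 + 22 = 47.
Check digit = (10 − (47 mod 10)) mod 10 = 3.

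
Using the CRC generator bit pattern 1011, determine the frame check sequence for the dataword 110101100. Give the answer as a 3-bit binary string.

Append 3 zeros: 110101100000. Divide by 1011 (XOR where the leading bit is 1):
  pos 0: 1101 XOR 1011 = 0110
  pos 1: 1100 XOR 1011 = 0111
  pos 2: 1111 XOR 1011 = 0100
  pos 3: 1001 XOR 1011 = 0010
  pos 5: 1000 XOR 1011 = 0011
  pos 7: 1100 XOR 1011 = 0111
  pos 8: 1110 XOR 1011 = 0101
Remainder (last 3 bits) = 101. This is the CRC / FCS.

101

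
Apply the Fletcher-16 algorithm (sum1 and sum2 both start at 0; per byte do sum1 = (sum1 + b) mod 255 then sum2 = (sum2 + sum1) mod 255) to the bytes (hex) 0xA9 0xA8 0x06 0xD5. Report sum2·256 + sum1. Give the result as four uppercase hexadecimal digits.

Running sums (mod 255):
  after byte 0 (0xA9): sum1=169, sum2=169
  after byte 1 (0xA8): sum1=82, sum2=251
  after byte 2 (0x06): sum1=88, sum2=84
  after byte 3 (0xD5): sum1=46, sum2=130
Checksum = sum2·256 + sum1 = 130·256 + 46 = 33326 = 0x822E.

822E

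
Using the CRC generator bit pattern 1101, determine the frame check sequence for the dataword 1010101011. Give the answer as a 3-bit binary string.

000

Append 3 zeros: 1010101011000. Divide by 1101 (XOR where the leading bit is 1):
  pos 0: 1010 XOR 1101 = 0111
  pos 1: 1111 XOR 1101 = 0010
  pos 3: 1001 XOR 1101 = 0100
  pos 4: 1000 XOR 1101 = 0101
  pos 5: 1011 XOR 1101 = 0110
  pos 6: 1101 XOR 1101 = 0000
Remainder (last 3 bits) = 000. This is the CRC / FCS.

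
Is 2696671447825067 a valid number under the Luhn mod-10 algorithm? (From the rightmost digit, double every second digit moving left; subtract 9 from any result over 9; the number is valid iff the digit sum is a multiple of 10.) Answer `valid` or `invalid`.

invalid

From the right, keep odd positions and double even positions (subtract 9 from any doubled value over 9):
  doubled (positions 2,4,...): 3 1 7 8 2 3 9 4 → sum 37
  kept (positions 1,3,...): 7 0 2 7 4 7 6 6 → sum 39
Total = 76.
76 mod 10 = 6, so the number is invalid.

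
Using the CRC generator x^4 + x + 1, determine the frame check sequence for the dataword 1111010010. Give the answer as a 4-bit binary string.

Append 4 zeros: 11110100100000. Divide by 10011 (XOR where the leading bit is 1):
  pos 0: 11110 XOR 10011 = 01101
  pos 1: 11011 XOR 10011 = 01000
  pos 2: 10000 XOR 10011 = 00011
  pos 5: 11010 XOR 10011 = 01001
  pos 6: 10010 XOR 10011 = 00001
Remainder (last 4 bits) = 1000. This is the CRC / FCS.

1000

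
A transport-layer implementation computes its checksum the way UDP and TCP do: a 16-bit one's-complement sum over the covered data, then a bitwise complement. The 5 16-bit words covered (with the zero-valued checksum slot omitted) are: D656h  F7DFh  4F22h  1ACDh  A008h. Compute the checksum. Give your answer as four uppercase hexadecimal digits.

27D1

One's-complement addition (fold any carry out of bit 15 back into bit 0):
  0xD656 + 0xF7DF = 0x1CE35 → wrap carry → 0xCE36
  0xCE36 + 0x4F22 = 0x11D58 → wrap carry → 0x1D59
  0x1D59 + 0x1ACD = 0x03826
  0x3826 + 0xA008 = 0x0D82E
One's-complement sum = 0xD82E.
Checksum = ~0xD82E & 0xFFFF = 0x27D1.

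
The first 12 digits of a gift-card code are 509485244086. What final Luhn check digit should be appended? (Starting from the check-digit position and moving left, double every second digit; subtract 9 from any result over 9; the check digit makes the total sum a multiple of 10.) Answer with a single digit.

4

Partial digits right→left: 6 8 0 4 4 2 5 8 4 9 0 5
Double every second digit counting from the check-digit position (so the 1st, 3rd, 5th, ... of the partial from the right).
  doubled (with −9 where >9): 3 0 8 1 8 0 → sum 20
  kept as-is: 8 4 2 8 9 5 → sum 36
Total = 20 + 36 = 56.
Check digit = (10 − (56 mod 10)) mod 10 = 4.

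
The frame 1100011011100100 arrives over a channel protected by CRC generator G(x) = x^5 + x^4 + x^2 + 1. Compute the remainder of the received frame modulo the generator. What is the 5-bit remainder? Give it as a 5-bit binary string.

00000

Modulo-2 division of 1100011011100100 by 110101:
  pos 0: 110001 XOR 110101 = 000100
  pos 3: 100101 XOR 110101 = 010000
  pos 4: 100001 XOR 110101 = 010100
  pos 5: 101001 XOR 110101 = 011100
  pos 6: 111000 XOR 110101 = 001101
  pos 8: 110101 XOR 110101 = 000000
Remainder = 00000 (zero — the frame passes the CRC check).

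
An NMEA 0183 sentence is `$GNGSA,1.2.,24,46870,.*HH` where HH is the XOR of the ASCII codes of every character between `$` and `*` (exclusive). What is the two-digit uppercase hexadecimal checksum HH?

XOR the ASCII codes of the payload characters:
  'G' = 0x47 → acc = 0x47
  'N' = 0x4E → acc = 0x09
  'G' = 0x47 → acc = 0x4E
  'S' = 0x53 → acc = 0x1D
  'A' = 0x41 → acc = 0x5C
  ',' = 0x2C → acc = 0x70
  '1' = 0x31 → acc = 0x41
  '.' = 0x2E → acc = 0x6F
  '2' = 0x32 → acc = 0x5D
  '.' = 0x2E → acc = 0x73
  ',' = 0x2C → acc = 0x5F
  '2' = 0x32 → acc = 0x6D
  '4' = 0x34 → acc = 0x59
  ',' = 0x2C → acc = 0x75
  '4' = 0x34 → acc = 0x41
  '6' = 0x36 → acc = 0x77
  '8' = 0x38 → acc = 0x4F
  '7' = 0x37 → acc = 0x78
  '0' = 0x30 → acc = 0x48
  ',' = 0x2C → acc = 0x64
  '.' = 0x2E → acc = 0x4A
Checksum = 0x4A.

4A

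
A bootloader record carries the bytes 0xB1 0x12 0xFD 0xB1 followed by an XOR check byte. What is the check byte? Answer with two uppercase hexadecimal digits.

XOR the bytes together:
  start with 0xB1
  0xB1 ⊕ 0x12 = 0xA3
  0xA3 ⊕ 0xFD = 0x5E
  0x5E ⊕ 0xB1 = 0xEF

EF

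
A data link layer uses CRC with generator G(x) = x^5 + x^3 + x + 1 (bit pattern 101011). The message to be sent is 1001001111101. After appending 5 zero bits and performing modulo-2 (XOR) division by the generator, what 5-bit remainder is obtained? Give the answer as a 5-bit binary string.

10001

Append 5 zeros: 100100111110100000. Divide by 101011 (XOR where the leading bit is 1):
  pos 0: 100100 XOR 101011 = 001111
  pos 2: 111111 XOR 101011 = 010100
  pos 3: 101001 XOR 101011 = 000010
  pos 7: 101101 XOR 101011 = 000110
  pos 10: 110000 XOR 101011 = 011011
  pos 11: 110110 XOR 101011 = 011101
  pos 12: 111010 XOR 101011 = 010001
Remainder (last 5 bits) = 10001. This is the CRC / FCS.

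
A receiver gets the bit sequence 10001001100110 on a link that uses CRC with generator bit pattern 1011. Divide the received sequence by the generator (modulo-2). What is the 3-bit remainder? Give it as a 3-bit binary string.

Modulo-2 division of 10001001100110 by 1011:
  pos 0: 1000 XOR 1011 = 0011
  pos 2: 1110 XOR 1011 = 0101
  pos 3: 1010 XOR 1011 = 0001
  pos 6: 1110 XOR 1011 = 0101
  pos 7: 1010 XOR 1011 = 0001
  pos 10: 1110 XOR 1011 = 0101
Remainder = 101 (nonzero — an error is detected).

101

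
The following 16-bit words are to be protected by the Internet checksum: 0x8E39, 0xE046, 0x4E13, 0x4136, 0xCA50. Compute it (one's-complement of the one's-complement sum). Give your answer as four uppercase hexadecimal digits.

37E5

One's-complement addition (fold any carry out of bit 15 back into bit 0):
  0x8E39 + 0xE046 = 0x16E7F → wrap carry → 0x6E80
  0x6E80 + 0x4E13 = 0x0BC93
  0xBC93 + 0x4136 = 0x0FDC9
  0xFDC9 + 0xCA50 = 0x1C819 → wrap carry → 0xC81A
One's-complement sum = 0xC81A.
Checksum = ~0xC81A & 0xFFFF = 0x37E5.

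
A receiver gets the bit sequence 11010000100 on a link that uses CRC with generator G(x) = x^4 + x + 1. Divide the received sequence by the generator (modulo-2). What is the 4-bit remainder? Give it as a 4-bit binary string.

Modulo-2 division of 11010000100 by 10011:
  pos 0: 11010 XOR 10011 = 01001
  pos 1: 10010 XOR 10011 = 00001
  pos 5: 10010 XOR 10011 = 00001
Remainder = 0010 (nonzero — an error is detected).

0010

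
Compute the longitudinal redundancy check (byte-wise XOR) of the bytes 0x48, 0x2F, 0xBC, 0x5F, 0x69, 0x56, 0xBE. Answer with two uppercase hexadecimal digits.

05

XOR the bytes together:
  start with 0x48
  0x48 ⊕ 0x2F = 0x67
  0x67 ⊕ 0xBC = 0xDB
  0xDB ⊕ 0x5F = 0x84
  0x84 ⊕ 0x69 = 0xED
  0xED ⊕ 0x56 = 0xBB
  0xBB ⊕ 0xBE = 0x05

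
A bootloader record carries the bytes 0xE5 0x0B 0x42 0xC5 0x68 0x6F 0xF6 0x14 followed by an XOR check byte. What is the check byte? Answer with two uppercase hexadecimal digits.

8C

XOR the bytes together:
  start with 0xE5
  0xE5 ⊕ 0x0B = 0xEE
  0xEE ⊕ 0x42 = 0xAC
  0xAC ⊕ 0xC5 = 0x69
  0x69 ⊕ 0x68 = 0x01
  0x01 ⊕ 0x6F = 0x6E
  0x6E ⊕ 0xF6 = 0x98
  0x98 ⊕ 0x14 = 0x8C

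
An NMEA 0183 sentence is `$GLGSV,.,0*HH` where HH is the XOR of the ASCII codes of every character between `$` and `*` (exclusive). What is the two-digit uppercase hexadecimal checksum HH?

XOR the ASCII codes of the payload characters:
  'G' = 0x47 → acc = 0x47
  'L' = 0x4C → acc = 0x0B
  'G' = 0x47 → acc = 0x4C
  'S' = 0x53 → acc = 0x1F
  'V' = 0x56 → acc = 0x49
  ',' = 0x2C → acc = 0x65
  '.' = 0x2E → acc = 0x4B
  ',' = 0x2C → acc = 0x67
  '0' = 0x30 → acc = 0x57
Checksum = 0x57.

57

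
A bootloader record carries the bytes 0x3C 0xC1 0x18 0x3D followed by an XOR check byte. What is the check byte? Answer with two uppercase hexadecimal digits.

D8

XOR the bytes together:
  start with 0x3C
  0x3C ⊕ 0xC1 = 0xFD
  0xFD ⊕ 0x18 = 0xE5
  0xE5 ⊕ 0x3D = 0xD8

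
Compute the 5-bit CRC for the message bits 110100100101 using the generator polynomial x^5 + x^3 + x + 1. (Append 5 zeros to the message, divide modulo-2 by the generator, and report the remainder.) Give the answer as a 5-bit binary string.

00011

Append 5 zeros: 11010010010100000. Divide by 101011 (XOR where the leading bit is 1):
  pos 0: 110100 XOR 101011 = 011111
  pos 1: 111111 XOR 101011 = 010100
  pos 2: 101000 XOR 101011 = 000011
  pos 6: 110101 XOR 101011 = 011110
  pos 7: 111100 XOR 101011 = 010111
  pos 8: 101110 XOR 101011 = 000101
  pos 11: 101000 XOR 101011 = 000011
Remainder (last 5 bits) = 00011. This is the CRC / FCS.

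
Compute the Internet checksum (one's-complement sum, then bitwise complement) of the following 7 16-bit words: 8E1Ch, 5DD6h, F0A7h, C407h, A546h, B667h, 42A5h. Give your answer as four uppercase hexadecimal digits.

C109

One's-complement addition (fold any carry out of bit 15 back into bit 0):
  0x8E1C + 0x5DD6 = 0x0EBF2
  0xEBF2 + 0xF0A7 = 0x1DC99 → wrap carry → 0xDC9A
  0xDC9A + 0xC407 = 0x1A0A1 → wrap carry → 0xA0A2
  0xA0A2 + 0xA546 = 0x145E8 → wrap carry → 0x45E9
  0x45E9 + 0xB667 = 0x0FC50
  0xFC50 + 0x42A5 = 0x13EF5 → wrap carry → 0x3EF6
One's-complement sum = 0x3EF6.
Checksum = ~0x3EF6 & 0xFFFF = 0xC109.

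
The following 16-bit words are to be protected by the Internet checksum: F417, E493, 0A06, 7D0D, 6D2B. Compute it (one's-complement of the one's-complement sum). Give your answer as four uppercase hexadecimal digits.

3315

One's-complement addition (fold any carry out of bit 15 back into bit 0):
  0xF417 + 0xE493 = 0x1D8AA → wrap carry → 0xD8AB
  0xD8AB + 0x0A06 = 0x0E2B1
  0xE2B1 + 0x7D0D = 0x15FBE → wrap carry → 0x5FBF
  0x5FBF + 0x6D2B = 0x0CCEA
One's-complement sum = 0xCCEA.
Checksum = ~0xCCEA & 0xFFFF = 0x3315.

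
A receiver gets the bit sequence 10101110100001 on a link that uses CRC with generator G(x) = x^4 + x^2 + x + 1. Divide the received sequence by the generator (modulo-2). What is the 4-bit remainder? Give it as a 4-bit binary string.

Modulo-2 division of 10101110100001 by 10111:
  pos 0: 10101 XOR 10111 = 00010
  pos 3: 10110 XOR 10111 = 00001
  pos 7: 11000 XOR 10111 = 01111
  pos 8: 11110 XOR 10111 = 01001
  pos 9: 10011 XOR 10111 = 00100
Remainder = 0100 (nonzero — an error is detected).

0100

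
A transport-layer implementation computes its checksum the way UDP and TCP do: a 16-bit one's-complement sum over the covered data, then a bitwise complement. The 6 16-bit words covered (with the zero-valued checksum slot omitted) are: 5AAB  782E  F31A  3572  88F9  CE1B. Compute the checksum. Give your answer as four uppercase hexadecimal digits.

AD83

One's-complement addition (fold any carry out of bit 15 back into bit 0):
  0x5AAB + 0x782E = 0x0D2D9
  0xD2D9 + 0xF31A = 0x1C5F3 → wrap carry → 0xC5F4
  0xC5F4 + 0x3572 = 0x0FB66
  0xFB66 + 0x88F9 = 0x1845F → wrap carry → 0x8460
  0x8460 + 0xCE1B = 0x1527B → wrap carry → 0x527C
One's-complement sum = 0x527C.
Checksum = ~0x527C & 0xFFFF = 0xAD83.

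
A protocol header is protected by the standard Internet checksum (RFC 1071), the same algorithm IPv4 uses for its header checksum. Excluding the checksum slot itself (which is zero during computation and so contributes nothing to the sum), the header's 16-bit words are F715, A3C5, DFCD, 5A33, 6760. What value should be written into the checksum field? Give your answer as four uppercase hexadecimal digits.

C3C2

One's-complement addition (fold any carry out of bit 15 back into bit 0):
  0xF715 + 0xA3C5 = 0x19ADA → wrap carry → 0x9ADB
  0x9ADB + 0xDFCD = 0x17AA8 → wrap carry → 0x7AA9
  0x7AA9 + 0x5A33 = 0x0D4DC
  0xD4DC + 0x6760 = 0x13C3C → wrap carry → 0x3C3D
One's-complement sum = 0x3C3D.
Checksum = ~0x3C3D & 0xFFFF = 0xC3C2.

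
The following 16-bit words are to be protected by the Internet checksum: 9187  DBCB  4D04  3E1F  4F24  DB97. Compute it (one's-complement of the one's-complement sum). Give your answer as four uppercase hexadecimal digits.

DCCC

One's-complement addition (fold any carry out of bit 15 back into bit 0):
  0x9187 + 0xDBCB = 0x16D52 → wrap carry → 0x6D53
  0x6D53 + 0x4D04 = 0x0BA57
  0xBA57 + 0x3E1F = 0x0F876
  0xF876 + 0x4F24 = 0x1479A → wrap carry → 0x479B
  0x479B + 0xDB97 = 0x12332 → wrap carry → 0x2333
One's-complement sum = 0x2333.
Checksum = ~0x2333 & 0xFFFF = 0xDCCC.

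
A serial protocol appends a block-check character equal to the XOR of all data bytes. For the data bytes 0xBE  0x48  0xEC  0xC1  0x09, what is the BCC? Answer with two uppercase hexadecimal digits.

XOR the bytes together:
  start with 0xBE
  0xBE ⊕ 0x48 = 0xF6
  0xF6 ⊕ 0xEC = 0x1A
  0x1A ⊕ 0xC1 = 0xDB
  0xDB ⊕ 0x09 = 0xD2

D2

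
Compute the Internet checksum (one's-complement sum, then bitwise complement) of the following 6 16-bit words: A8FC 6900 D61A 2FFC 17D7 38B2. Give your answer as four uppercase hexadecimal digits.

One's-complement addition (fold any carry out of bit 15 back into bit 0):
  0xA8FC + 0x6900 = 0x111FC → wrap carry → 0x11FD
  0x11FD + 0xD61A = 0x0E817
  0xE817 + 0x2FFC = 0x11813 → wrap carry → 0x1814
  0x1814 + 0x17D7 = 0x02FEB
  0x2FEB + 0x38B2 = 0x0689D
One's-complement sum = 0x689D.
Checksum = ~0x689D & 0xFFFF = 0x9762.

9762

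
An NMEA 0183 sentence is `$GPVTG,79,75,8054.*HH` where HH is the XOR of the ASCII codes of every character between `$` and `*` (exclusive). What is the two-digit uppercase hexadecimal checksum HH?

55

XOR the ASCII codes of the payload characters:
  'G' = 0x47 → acc = 0x47
  'P' = 0x50 → acc = 0x17
  'V' = 0x56 → acc = 0x41
  'T' = 0x54 → acc = 0x15
  'G' = 0x47 → acc = 0x52
  ',' = 0x2C → acc = 0x7E
  '7' = 0x37 → acc = 0x49
  '9' = 0x39 → acc = 0x70
  ',' = 0x2C → acc = 0x5C
  '7' = 0x37 → acc = 0x6B
  '5' = 0x35 → acc = 0x5E
  ',' = 0x2C → acc = 0x72
  '8' = 0x38 → acc = 0x4A
  '0' = 0x30 → acc = 0x7A
  '5' = 0x35 → acc = 0x4F
  '4' = 0x34 → acc = 0x7B
  '.' = 0x2E → acc = 0x55
Checksum = 0x55.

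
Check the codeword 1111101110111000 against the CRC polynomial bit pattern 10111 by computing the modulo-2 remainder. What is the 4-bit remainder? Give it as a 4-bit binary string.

Modulo-2 division of 1111101110111000 by 10111:
  pos 0: 11111 XOR 10111 = 01000
  pos 1: 10000 XOR 10111 = 00111
  pos 3: 11111 XOR 10111 = 01000
  pos 4: 10001 XOR 10111 = 00110
  pos 6: 11001 XOR 10111 = 01110
  pos 7: 11101 XOR 10111 = 01010
  pos 8: 10101 XOR 10111 = 00010
  pos 11: 10000 XOR 10111 = 00111
Remainder = 0111 (nonzero — an error is detected).

0111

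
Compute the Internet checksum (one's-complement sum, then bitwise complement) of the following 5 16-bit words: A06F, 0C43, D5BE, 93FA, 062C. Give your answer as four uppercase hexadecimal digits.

One's-complement addition (fold any carry out of bit 15 back into bit 0):
  0xA06F + 0x0C43 = 0x0ACB2
  0xACB2 + 0xD5BE = 0x18270 → wrap carry → 0x8271
  0x8271 + 0x93FA = 0x1166B → wrap carry → 0x166C
  0x166C + 0x062C = 0x01C98
One's-complement sum = 0x1C98.
Checksum = ~0x1C98 & 0xFFFF = 0xE367.

E367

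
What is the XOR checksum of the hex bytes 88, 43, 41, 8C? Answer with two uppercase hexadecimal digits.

06

XOR the bytes together:
  start with 0x88
  0x88 ⊕ 0x43 = 0xCB
  0xCB ⊕ 0x41 = 0x8A
  0x8A ⊕ 0x8C = 0x06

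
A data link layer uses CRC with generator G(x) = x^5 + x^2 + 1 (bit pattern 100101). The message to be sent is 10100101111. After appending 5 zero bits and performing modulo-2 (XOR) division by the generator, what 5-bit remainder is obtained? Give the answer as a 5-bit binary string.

Append 5 zeros: 1010010111100000. Divide by 100101 (XOR where the leading bit is 1):
  pos 0: 101001 XOR 100101 = 001100
  pos 2: 110001 XOR 100101 = 010100
  pos 3: 101001 XOR 100101 = 001100
  pos 5: 110011 XOR 100101 = 010110
  pos 6: 101100 XOR 100101 = 001001
  pos 8: 100100 XOR 100101 = 000001
Remainder (last 5 bits) = 00100. This is the CRC / FCS.

00100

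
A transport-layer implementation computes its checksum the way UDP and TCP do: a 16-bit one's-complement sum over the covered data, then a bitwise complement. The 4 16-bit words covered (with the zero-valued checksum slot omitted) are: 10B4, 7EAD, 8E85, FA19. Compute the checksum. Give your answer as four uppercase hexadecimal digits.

E7FE

One's-complement addition (fold any carry out of bit 15 back into bit 0):
  0x10B4 + 0x7EAD = 0x08F61
  0x8F61 + 0x8E85 = 0x11DE6 → wrap carry → 0x1DE7
  0x1DE7 + 0xFA19 = 0x11800 → wrap carry → 0x1801
One's-complement sum = 0x1801.
Checksum = ~0x1801 & 0xFFFF = 0xE7FE.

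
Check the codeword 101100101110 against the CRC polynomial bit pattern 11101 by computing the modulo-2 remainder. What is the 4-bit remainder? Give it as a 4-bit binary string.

Modulo-2 division of 101100101110 by 11101:
  pos 0: 10110 XOR 11101 = 01011
  pos 1: 10110 XOR 11101 = 01011
  pos 2: 10111 XOR 11101 = 01010
  pos 3: 10100 XOR 11101 = 01001
  pos 4: 10011 XOR 11101 = 01110
  pos 5: 11101 XOR 11101 = 00000
Remainder = 0010 (nonzero — an error is detected).

0010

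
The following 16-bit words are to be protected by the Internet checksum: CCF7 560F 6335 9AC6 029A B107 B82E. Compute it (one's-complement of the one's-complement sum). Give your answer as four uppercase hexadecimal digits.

One's-complement addition (fold any carry out of bit 15 back into bit 0):
  0xCCF7 + 0x560F = 0x12306 → wrap carry → 0x2307
  0x2307 + 0x6335 = 0x0863C
  0x863C + 0x9AC6 = 0x12102 → wrap carry → 0x2103
  0x2103 + 0x029A = 0x0239D
  0x239D + 0xB107 = 0x0D4A4
  0xD4A4 + 0xB82E = 0x18CD2 → wrap carry → 0x8CD3
One's-complement sum = 0x8CD3.
Checksum = ~0x8CD3 & 0xFFFF = 0x732C.

732C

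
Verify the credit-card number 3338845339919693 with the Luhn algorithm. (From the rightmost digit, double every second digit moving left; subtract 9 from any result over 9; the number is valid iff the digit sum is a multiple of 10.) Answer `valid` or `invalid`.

From the right, keep odd positions and double even positions (subtract 9 from any doubled value over 9):
  doubled (positions 2,4,...): 9 9 9 6 1 7 6 6 → sum 53
  kept (positions 1,3,...): 3 6 1 9 3 4 8 3 → sum 37
Total = 90.
90 mod 10 = 0, so the number is valid.

valid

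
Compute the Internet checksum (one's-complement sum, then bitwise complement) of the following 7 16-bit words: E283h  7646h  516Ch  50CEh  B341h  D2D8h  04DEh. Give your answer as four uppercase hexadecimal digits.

One's-complement addition (fold any carry out of bit 15 back into bit 0):
  0xE283 + 0x7646 = 0x158C9 → wrap carry → 0x58CA
  0x58CA + 0x516C = 0x0AA36
  0xAA36 + 0x50CE = 0x0FB04
  0xFB04 + 0xB341 = 0x1AE45 → wrap carry → 0xAE46
  0xAE46 + 0xD2D8 = 0x1811E → wrap carry → 0x811F
  0x811F + 0x04DE = 0x085FD
One's-complement sum = 0x85FD.
Checksum = ~0x85FD & 0xFFFF = 0x7A02.

7A02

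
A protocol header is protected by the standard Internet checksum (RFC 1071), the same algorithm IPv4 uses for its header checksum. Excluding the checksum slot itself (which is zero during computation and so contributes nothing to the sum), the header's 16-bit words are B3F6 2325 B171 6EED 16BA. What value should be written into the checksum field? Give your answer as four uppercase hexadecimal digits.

F1CA

One's-complement addition (fold any carry out of bit 15 back into bit 0):
  0xB3F6 + 0x2325 = 0x0D71B
  0xD71B + 0xB171 = 0x1888C → wrap carry → 0x888D
  0x888D + 0x6EED = 0x0F77A
  0xF77A + 0x16BA = 0x10E34 → wrap carry → 0x0E35
One's-complement sum = 0x0E35.
Checksum = ~0x0E35 & 0xFFFF = 0xF1CA.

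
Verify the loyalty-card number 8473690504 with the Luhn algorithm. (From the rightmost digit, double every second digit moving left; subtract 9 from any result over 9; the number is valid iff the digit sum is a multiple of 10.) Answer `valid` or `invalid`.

From the right, keep odd positions and double even positions (subtract 9 from any doubled value over 9):
  doubled (positions 2,4,...): 0 0 3 5 7 → sum 15
  kept (positions 1,3,...): 4 5 9 3 4 → sum 25
Total = 40.
40 mod 10 = 0, so the number is valid.

valid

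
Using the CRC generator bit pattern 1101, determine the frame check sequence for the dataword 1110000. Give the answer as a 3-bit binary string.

Append 3 zeros: 1110000000. Divide by 1101 (XOR where the leading bit is 1):
  pos 0: 1110 XOR 1101 = 0011
  pos 2: 1100 XOR 1101 = 0001
  pos 5: 1000 XOR 1101 = 0101
  pos 6: 1010 XOR 1101 = 0111
Remainder (last 3 bits) = 111. This is the CRC / FCS.

111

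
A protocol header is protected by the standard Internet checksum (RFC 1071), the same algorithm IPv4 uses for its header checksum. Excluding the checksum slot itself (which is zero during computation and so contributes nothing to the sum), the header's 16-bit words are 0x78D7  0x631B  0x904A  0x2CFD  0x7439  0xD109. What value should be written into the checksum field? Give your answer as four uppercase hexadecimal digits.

2182

One's-complement addition (fold any carry out of bit 15 back into bit 0):
  0x78D7 + 0x631B = 0x0DBF2
  0xDBF2 + 0x904A = 0x16C3C → wrap carry → 0x6C3D
  0x6C3D + 0x2CFD = 0x0993A
  0x993A + 0x7439 = 0x10D73 → wrap carry → 0x0D74
  0x0D74 + 0xD109 = 0x0DE7D
One's-complement sum = 0xDE7D.
Checksum = ~0xDE7D & 0xFFFF = 0x2182.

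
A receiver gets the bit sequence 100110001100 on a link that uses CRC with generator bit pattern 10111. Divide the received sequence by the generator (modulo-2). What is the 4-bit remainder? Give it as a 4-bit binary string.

Modulo-2 division of 100110001100 by 10111:
  pos 0: 10011 XOR 10111 = 00100
  pos 2: 10000 XOR 10111 = 00111
  pos 4: 11101 XOR 10111 = 01010
  pos 5: 10101 XOR 10111 = 00010
Remainder = 1000 (nonzero — an error is detected).

1000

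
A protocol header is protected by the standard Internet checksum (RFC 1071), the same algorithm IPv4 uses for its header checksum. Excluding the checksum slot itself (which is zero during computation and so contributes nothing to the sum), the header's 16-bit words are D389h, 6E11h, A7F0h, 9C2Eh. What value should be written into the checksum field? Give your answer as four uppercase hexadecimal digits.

7A45

One's-complement addition (fold any carry out of bit 15 back into bit 0):
  0xD389 + 0x6E11 = 0x1419A → wrap carry → 0x419B
  0x419B + 0xA7F0 = 0x0E98B
  0xE98B + 0x9C2E = 0x185B9 → wrap carry → 0x85BA
One's-complement sum = 0x85BA.
Checksum = ~0x85BA & 0xFFFF = 0x7A45.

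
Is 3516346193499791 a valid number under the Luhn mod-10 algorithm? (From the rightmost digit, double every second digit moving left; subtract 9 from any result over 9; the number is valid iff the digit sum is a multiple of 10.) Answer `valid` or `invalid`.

From the right, keep odd positions and double even positions (subtract 9 from any doubled value over 9):
  doubled (positions 2,4,...): 9 9 8 9 3 6 2 6 → sum 52
  kept (positions 1,3,...): 1 7 9 3 1 4 6 5 → sum 36
Total = 88.
88 mod 10 = 8, so the number is invalid.

invalid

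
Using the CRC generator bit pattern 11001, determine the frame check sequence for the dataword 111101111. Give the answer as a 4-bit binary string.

1011

Append 4 zeros: 1111011110000. Divide by 11001 (XOR where the leading bit is 1):
  pos 0: 11110 XOR 11001 = 00111
  pos 2: 11111 XOR 11001 = 00110
  pos 4: 11011 XOR 11001 = 00010
  pos 7: 10000 XOR 11001 = 01001
  pos 8: 10010 XOR 11001 = 01011
Remainder (last 4 bits) = 1011. This is the CRC / FCS.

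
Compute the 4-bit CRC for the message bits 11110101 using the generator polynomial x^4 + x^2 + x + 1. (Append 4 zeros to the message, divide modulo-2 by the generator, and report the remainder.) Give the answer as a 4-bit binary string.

Append 4 zeros: 111101010000. Divide by 10111 (XOR where the leading bit is 1):
  pos 0: 11110 XOR 10111 = 01001
  pos 1: 10011 XOR 10111 = 00100
  pos 3: 10001 XOR 10111 = 00110
  pos 5: 11000 XOR 10111 = 01111
  pos 6: 11110 XOR 10111 = 01001
  pos 7: 10010 XOR 10111 = 00101
Remainder (last 4 bits) = 0101. This is the CRC / FCS.

0101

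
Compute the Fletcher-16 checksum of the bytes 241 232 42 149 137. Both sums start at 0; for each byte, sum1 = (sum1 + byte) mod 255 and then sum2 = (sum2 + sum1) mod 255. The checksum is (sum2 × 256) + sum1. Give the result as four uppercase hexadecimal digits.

Running sums (mod 255):
  after byte 0 (241): sum1=241, sum2=241
  after byte 1 (232): sum1=218, sum2=204
  after byte 2 (42): sum1=5, sum2=209
  after byte 3 (149): sum1=154, sum2=108
  after byte 4 (137): sum1=36, sum2=144
Checksum = sum2·256 + sum1 = 144·256 + 36 = 36900 = 0x9024.

9024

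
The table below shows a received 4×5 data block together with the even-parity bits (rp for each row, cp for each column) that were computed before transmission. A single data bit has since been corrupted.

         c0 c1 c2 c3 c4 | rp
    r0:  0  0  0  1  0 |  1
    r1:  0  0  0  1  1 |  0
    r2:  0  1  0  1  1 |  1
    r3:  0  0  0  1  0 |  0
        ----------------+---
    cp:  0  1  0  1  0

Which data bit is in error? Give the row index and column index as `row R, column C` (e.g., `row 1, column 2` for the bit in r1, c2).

row 3, column 3

Recompute each row's even parity and compare to rp:
  r0: data parity 1, sent rp 1 → ok
  r1: data parity 0, sent rp 0 → ok
  r2: data parity 1, sent rp 1 → ok
  r3: data parity 1, sent rp 0 → mismatch
Recompute each column's even parity and compare to cp:
  c0: data parity 0, sent cp 0 → ok
  c1: data parity 1, sent cp 1 → ok
  c2: data parity 0, sent cp 0 → ok
  c3: data parity 0, sent cp 1 → mismatch
  c4: data parity 0, sent cp 0 → ok
Exactly one row (r3) and one column (c3) fail → the flipped bit is at their intersection.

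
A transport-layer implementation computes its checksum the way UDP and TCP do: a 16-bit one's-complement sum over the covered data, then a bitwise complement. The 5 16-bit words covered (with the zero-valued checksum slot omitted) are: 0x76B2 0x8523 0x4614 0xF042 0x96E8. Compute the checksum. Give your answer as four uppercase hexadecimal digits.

One's-complement addition (fold any carry out of bit 15 back into bit 0):
  0x76B2 + 0x8523 = 0x0FBD5
  0xFBD5 + 0x4614 = 0x141E9 → wrap carry → 0x41EA
  0x41EA + 0xF042 = 0x1322C → wrap carry → 0x322D
  0x322D + 0x96E8 = 0x0C915
One's-complement sum = 0xC915.
Checksum = ~0xC915 & 0xFFFF = 0x36EA.

36EA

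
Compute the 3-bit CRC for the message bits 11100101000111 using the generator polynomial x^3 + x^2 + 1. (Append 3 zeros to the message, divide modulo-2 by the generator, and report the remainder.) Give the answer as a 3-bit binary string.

Append 3 zeros: 11100101000111000. Divide by 1101 (XOR where the leading bit is 1):
  pos 0: 1110 XOR 1101 = 0011
  pos 2: 1101 XOR 1101 = 0000
  pos 7: 1000 XOR 1101 = 0101
  pos 8: 1011 XOR 1101 = 0110
  pos 9: 1101 XOR 1101 = 0000
  pos 13: 1000 XOR 1101 = 0101
Remainder (last 3 bits) = 101. This is the CRC / FCS.

101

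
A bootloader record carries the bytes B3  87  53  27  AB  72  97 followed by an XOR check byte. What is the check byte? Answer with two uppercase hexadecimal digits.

0E

XOR the bytes together:
  start with 0xB3
  0xB3 ⊕ 0x87 = 0x34
  0x34 ⊕ 0x53 = 0x67
  0x67 ⊕ 0x27 = 0x40
  0x40 ⊕ 0xAB = 0xEB
  0xEB ⊕ 0x72 = 0x99
  0x99 ⊕ 0x97 = 0x0E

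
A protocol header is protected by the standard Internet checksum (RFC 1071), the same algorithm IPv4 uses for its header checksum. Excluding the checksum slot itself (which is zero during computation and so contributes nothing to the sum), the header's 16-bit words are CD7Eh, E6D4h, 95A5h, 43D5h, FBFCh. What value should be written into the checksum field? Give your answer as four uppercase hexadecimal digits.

7634

One's-complement addition (fold any carry out of bit 15 back into bit 0):
  0xCD7E + 0xE6D4 = 0x1B452 → wrap carry → 0xB453
  0xB453 + 0x95A5 = 0x149F8 → wrap carry → 0x49F9
  0x49F9 + 0x43D5 = 0x08DCE
  0x8DCE + 0xFBFC = 0x189CA → wrap carry → 0x89CB
One's-complement sum = 0x89CB.
Checksum = ~0x89CB & 0xFFFF = 0x7634.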